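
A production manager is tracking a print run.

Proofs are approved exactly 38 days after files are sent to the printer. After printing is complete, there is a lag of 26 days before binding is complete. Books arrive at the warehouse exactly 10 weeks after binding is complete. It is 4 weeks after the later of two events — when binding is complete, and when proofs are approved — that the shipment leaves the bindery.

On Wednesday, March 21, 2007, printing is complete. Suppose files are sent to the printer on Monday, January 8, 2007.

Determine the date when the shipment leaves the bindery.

Monday, May 14, 2007

Printing is complete: Mar 21, 2007.
Binding is complete: Mar 21, 2007 + 26 days = Apr 16, 2007.
Files are sent to the printer: Jan 8, 2007.
Proofs are approved: Jan 8, 2007 + 38 days = Feb 15, 2007.
Both prerequisites met — binding is complete (Apr 16, 2007), proofs are approved (Feb 15, 2007); the later is Apr 16, 2007.
The shipment leaves the bindery: Apr 16, 2007 + 4 weeks = May 14, 2007.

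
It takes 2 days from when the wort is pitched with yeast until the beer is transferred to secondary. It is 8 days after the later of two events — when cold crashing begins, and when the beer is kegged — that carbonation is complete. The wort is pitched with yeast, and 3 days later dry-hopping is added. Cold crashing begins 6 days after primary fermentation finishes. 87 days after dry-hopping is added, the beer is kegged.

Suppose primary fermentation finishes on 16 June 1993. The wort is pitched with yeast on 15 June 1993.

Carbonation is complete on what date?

Primary fermentation finishes: Jun 16, 1993.
Cold crashing begins: Jun 16, 1993 + 6 days = Jun 22, 1993.
The wort is pitched with yeast: Jun 15, 1993.
Dry-hopping is added: Jun 15, 1993 + 3 days = Jun 18, 1993.
The beer is kegged: Jun 18, 1993 + 87 days = Sep 13, 1993.
Both prerequisites met — cold crashing begins (Jun 22, 1993), the beer is kegged (Sep 13, 1993); the later is Sep 13, 1993.
Carbonation is complete: Sep 13, 1993 + 8 days = Sep 21, 1993.

21 September 1993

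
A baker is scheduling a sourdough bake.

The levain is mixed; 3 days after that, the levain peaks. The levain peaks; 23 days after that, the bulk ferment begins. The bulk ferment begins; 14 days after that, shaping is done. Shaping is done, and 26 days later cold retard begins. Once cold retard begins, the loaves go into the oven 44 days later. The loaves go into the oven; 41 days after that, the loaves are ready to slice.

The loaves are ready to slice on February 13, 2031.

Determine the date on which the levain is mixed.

September 15, 2030

The loaves are ready to slice: Feb 13, 2031.
The loaves go into the oven: Feb 13, 2031 − 41 days = Jan 3, 2031.
Cold retard begins: Jan 3, 2031 − 44 days = Nov 20, 2030.
Shaping is done: Nov 20, 2030 − 26 days = Oct 25, 2030.
The bulk ferment begins: Oct 25, 2030 − 14 days = Oct 11, 2030.
The levain peaks: Oct 11, 2030 − 23 days = Sep 18, 2030.
The levain is mixed: Sep 18, 2030 − 3 days = Sep 15, 2030.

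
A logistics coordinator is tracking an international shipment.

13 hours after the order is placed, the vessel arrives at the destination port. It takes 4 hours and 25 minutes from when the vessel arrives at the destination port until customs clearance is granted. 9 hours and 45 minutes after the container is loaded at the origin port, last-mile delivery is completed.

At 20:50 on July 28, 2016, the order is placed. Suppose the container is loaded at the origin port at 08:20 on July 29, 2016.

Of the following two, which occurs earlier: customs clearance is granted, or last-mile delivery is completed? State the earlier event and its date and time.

Customs clearance is granted — 14:15 on July 29, 2016

The order is placed: 20:50 Jul 28, 2016.
The vessel arrives at the destination port: 20:50 Jul 28, 2016 + 13h = 09:50 Jul 29, 2016.
Customs clearance is granted: 09:50 Jul 29, 2016 + 4h25m = 14:15 Jul 29, 2016.
The container is loaded at the origin port: 08:20 Jul 29, 2016.
Last-mile delivery is completed: 08:20 Jul 29, 2016 + 9h45m = 18:05 Jul 29, 2016.
Comparing: customs clearance is granted at 14:15 Jul 29, 2016 vs last-mile delivery is completed at 18:05 Jul 29, 2016. Earlier: customs clearance is granted.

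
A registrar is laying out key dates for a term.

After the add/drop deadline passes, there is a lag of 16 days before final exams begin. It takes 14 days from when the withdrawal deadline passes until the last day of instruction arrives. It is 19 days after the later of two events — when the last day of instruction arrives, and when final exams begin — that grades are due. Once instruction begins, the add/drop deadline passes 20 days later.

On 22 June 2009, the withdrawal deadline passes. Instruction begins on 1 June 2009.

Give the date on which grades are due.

The withdrawal deadline passes: Jun 22, 2009.
The last day of instruction arrives: Jun 22, 2009 + 14 days = Jul 6, 2009.
Instruction begins: Jun 1, 2009.
The add/drop deadline passes: Jun 1, 2009 + 20 days = Jun 21, 2009.
Final exams begin: Jun 21, 2009 + 16 days = Jul 7, 2009.
Both prerequisites met — the last day of instruction arrives (Jul 6, 2009), final exams begin (Jul 7, 2009); the later is Jul 7, 2009.
Grades are due: Jul 7, 2009 + 19 days = Jul 26, 2009.

26 July 2009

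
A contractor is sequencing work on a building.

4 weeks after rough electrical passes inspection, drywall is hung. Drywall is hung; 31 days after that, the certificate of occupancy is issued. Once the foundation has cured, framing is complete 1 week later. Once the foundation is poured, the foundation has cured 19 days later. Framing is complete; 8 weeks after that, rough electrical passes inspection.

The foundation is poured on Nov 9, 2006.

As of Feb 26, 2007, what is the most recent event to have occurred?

Rough electrical passes inspection

The foundation is poured: Nov 9, 2006.
The foundation has cured: Nov 9, 2006 + 19 days = Nov 28, 2006.
Framing is complete: Nov 28, 2006 + 1 week = Dec 5, 2006.
Rough electrical passes inspection: Dec 5, 2006 + 8 weeks = Jan 30, 2007.
Drywall is hung: Jan 30, 2007 + 4 weeks = Feb 27, 2007.
The certificate of occupancy is issued: Feb 27, 2007 + 31 days = Mar 30, 2007.
Feb 26, 2007 falls between when rough electrical passes inspection (Jan 30, 2007) and when drywall is hung (Feb 27, 2007).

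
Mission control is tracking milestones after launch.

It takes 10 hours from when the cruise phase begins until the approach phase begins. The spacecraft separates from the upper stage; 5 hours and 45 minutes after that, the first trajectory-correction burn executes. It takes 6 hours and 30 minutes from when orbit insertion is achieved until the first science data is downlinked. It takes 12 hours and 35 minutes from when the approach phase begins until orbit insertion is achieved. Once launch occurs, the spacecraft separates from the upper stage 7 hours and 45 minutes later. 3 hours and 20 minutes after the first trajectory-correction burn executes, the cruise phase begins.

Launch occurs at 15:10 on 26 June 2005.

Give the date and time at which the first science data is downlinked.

Launch occurs: 15:10 Jun 26, 2005.
The spacecraft separates from the upper stage: 15:10 Jun 26, 2005 + 7h45m = 22:55 Jun 26, 2005.
The first trajectory-correction burn executes: 22:55 Jun 26, 2005 + 5h45m = 04:40 Jun 27, 2005.
The cruise phase begins: 04:40 Jun 27, 2005 + 3h20m = 08:00 Jun 27, 2005.
The approach phase begins: 08:00 Jun 27, 2005 + 10h = 18:00 Jun 27, 2005.
Orbit insertion is achieved: 18:00 Jun 27, 2005 + 12h35m = 06:35 Jun 28, 2005.
The first science data is downlinked: 06:35 Jun 28, 2005 + 6h30m = 13:05 Jun 28, 2005.

13:05 on 28 June 2005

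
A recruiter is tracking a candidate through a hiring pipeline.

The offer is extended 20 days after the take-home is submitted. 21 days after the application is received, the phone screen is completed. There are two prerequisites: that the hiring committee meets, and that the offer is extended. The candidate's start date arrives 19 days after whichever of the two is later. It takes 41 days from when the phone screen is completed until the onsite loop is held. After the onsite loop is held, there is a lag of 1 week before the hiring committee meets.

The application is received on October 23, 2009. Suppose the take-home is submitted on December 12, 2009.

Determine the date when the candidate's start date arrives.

January 20, 2010

The application is received: Oct 23, 2009.
The phone screen is completed: Oct 23, 2009 + 21 days = Nov 13, 2009.
The onsite loop is held: Nov 13, 2009 + 41 days = Dec 24, 2009.
The hiring committee meets: Dec 24, 2009 + 1 week = Dec 31, 2009.
The take-home is submitted: Dec 12, 2009.
The offer is extended: Dec 12, 2009 + 20 days = Jan 1, 2010.
Both prerequisites met — the hiring committee meets (Dec 31, 2009), the offer is extended (Jan 1, 2010); the later is Jan 1, 2010.
The candidate's start date arrives: Jan 1, 2010 + 19 days = Jan 20, 2010.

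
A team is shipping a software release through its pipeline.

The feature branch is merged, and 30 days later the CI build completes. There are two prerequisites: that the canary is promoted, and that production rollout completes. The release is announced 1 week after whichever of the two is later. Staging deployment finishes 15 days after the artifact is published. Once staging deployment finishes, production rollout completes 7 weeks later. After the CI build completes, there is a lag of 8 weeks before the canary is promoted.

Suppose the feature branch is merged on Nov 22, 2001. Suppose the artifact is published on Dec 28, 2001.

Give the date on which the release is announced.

The feature branch is merged: Nov 22, 2001.
The CI build completes: Nov 22, 2001 + 30 days = Dec 22, 2001.
The canary is promoted: Dec 22, 2001 + 8 weeks = Feb 16, 2002.
The artifact is published: Dec 28, 2001.
Staging deployment finishes: Dec 28, 2001 + 15 days = Jan 12, 2002.
Production rollout completes: Jan 12, 2002 + 7 weeks = Mar 2, 2002.
Both prerequisites met — the canary is promoted (Feb 16, 2002), production rollout completes (Mar 2, 2002); the later is Mar 2, 2002.
The release is announced: Mar 2, 2002 + 1 week = Mar 9, 2002.

Mar 9, 2002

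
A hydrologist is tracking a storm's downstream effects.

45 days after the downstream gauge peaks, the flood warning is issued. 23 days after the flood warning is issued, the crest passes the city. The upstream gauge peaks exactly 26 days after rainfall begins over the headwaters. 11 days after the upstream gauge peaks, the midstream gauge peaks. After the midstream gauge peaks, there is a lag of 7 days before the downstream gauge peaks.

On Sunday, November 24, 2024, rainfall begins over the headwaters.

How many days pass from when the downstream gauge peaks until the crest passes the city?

68 days

Causal path: the downstream gauge peaks → the flood warning is issued → the crest passes the city.
Total delay along the path: 45 + 23 = 68 days.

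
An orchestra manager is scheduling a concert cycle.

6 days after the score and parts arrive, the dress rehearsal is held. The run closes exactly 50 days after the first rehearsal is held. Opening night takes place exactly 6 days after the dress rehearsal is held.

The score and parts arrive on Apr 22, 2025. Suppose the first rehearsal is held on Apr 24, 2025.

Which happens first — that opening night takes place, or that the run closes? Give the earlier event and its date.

Opening night takes place — May 4, 2025

The score and parts arrive: Apr 22, 2025.
The dress rehearsal is held: Apr 22, 2025 + 6 days = Apr 28, 2025.
Opening night takes place: Apr 28, 2025 + 6 days = May 4, 2025.
The first rehearsal is held: Apr 24, 2025.
The run closes: Apr 24, 2025 + 50 days = Jun 13, 2025.
Comparing: opening night takes place on May 4, 2025 vs the run closes on Jun 13, 2025. Earlier: opening night takes place.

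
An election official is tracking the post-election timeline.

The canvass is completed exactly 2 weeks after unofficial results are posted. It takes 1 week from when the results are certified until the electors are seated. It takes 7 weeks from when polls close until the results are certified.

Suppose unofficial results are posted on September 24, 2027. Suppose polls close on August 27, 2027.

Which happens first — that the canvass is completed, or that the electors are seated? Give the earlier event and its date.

The canvass is completed — October 8, 2027

Unofficial results are posted: Sep 24, 2027.
The canvass is completed: Sep 24, 2027 + 2 weeks = Oct 8, 2027.
Polls close: Aug 27, 2027.
The results are certified: Aug 27, 2027 + 7 weeks = Oct 15, 2027.
The electors are seated: Oct 15, 2027 + 1 week = Oct 22, 2027.
Comparing: the canvass is completed on Oct 8, 2027 vs the electors are seated on Oct 22, 2027. Earlier: the canvass is completed.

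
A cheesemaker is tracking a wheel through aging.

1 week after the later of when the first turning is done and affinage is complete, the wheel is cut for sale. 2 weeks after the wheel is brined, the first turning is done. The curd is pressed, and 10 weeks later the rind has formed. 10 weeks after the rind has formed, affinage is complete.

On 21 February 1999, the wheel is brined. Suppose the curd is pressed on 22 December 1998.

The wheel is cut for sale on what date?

18 May 1999

The wheel is brined: Feb 21, 1999.
The first turning is done: Feb 21, 1999 + 2 weeks = Mar 7, 1999.
The curd is pressed: Dec 22, 1998.
The rind has formed: Dec 22, 1998 + 10 weeks = Mar 2, 1999.
Affinage is complete: Mar 2, 1999 + 10 weeks = May 11, 1999.
Both prerequisites met — the first turning is done (Mar 7, 1999), affinage is complete (May 11, 1999); the later is May 11, 1999.
The wheel is cut for sale: May 11, 1999 + 1 week = May 18, 1999.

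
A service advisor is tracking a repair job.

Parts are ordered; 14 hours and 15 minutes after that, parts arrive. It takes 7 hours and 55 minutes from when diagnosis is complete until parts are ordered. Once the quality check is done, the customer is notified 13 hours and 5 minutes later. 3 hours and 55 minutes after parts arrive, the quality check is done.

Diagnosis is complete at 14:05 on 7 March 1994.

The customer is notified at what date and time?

Diagnosis is complete: 14:05 Mar 7, 1994.
Parts are ordered: 14:05 Mar 7, 1994 + 7h55m = 22:00 Mar 7, 1994.
Parts arrive: 22:00 Mar 7, 1994 + 14h15m = 12:15 Mar 8, 1994.
The quality check is done: 12:15 Mar 8, 1994 + 3h55m = 16:10 Mar 8, 1994.
The customer is notified: 16:10 Mar 8, 1994 + 13h05m = 05:15 Mar 9, 1994.

05:15 on 9 March 1994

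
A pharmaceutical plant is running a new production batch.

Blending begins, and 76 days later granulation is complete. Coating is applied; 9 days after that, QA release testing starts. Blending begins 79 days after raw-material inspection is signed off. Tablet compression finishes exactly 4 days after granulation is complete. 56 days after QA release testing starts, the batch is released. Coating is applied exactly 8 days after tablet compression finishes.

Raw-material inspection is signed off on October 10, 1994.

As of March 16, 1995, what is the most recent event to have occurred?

Raw-material inspection is signed off: Oct 10, 1994.
Blending begins: Oct 10, 1994 + 79 days = Dec 28, 1994.
Granulation is complete: Dec 28, 1994 + 76 days = Mar 14, 1995.
Tablet compression finishes: Mar 14, 1995 + 4 days = Mar 18, 1995.
Coating is applied: Mar 18, 1995 + 8 days = Mar 26, 1995.
QA release testing starts: Mar 26, 1995 + 9 days = Apr 4, 1995.
The batch is released: Apr 4, 1995 + 56 days = May 30, 1995.
Mar 16, 1995 falls between when granulation is complete (Mar 14, 1995) and when tablet compression finishes (Mar 18, 1995).

Granulation is complete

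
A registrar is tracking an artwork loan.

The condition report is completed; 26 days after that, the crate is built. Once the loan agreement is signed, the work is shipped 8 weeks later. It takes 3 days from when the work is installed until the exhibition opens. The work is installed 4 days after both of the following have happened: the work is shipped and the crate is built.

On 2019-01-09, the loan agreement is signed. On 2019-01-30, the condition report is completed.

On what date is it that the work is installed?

2019-03-10

The loan agreement is signed: Jan 9, 2019.
The work is shipped: Jan 9, 2019 + 8 weeks = Mar 6, 2019.
The condition report is completed: Jan 30, 2019.
The crate is built: Jan 30, 2019 + 26 days = Feb 25, 2019.
Both prerequisites met — the work is shipped (Mar 6, 2019), the crate is built (Feb 25, 2019); the later is Mar 6, 2019.
The work is installed: Mar 6, 2019 + 4 days = Mar 10, 2019.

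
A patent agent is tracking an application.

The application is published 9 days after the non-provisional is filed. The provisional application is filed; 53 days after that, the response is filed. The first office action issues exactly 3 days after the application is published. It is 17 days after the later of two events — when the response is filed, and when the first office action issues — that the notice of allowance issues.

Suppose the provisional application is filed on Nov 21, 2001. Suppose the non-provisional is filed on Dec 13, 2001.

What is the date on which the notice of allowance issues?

The provisional application is filed: Nov 21, 2001.
The response is filed: Nov 21, 2001 + 53 days = Jan 13, 2002.
The non-provisional is filed: Dec 13, 2001.
The application is published: Dec 13, 2001 + 9 days = Dec 22, 2001.
The first office action issues: Dec 22, 2001 + 3 days = Dec 25, 2001.
Both prerequisites met — the response is filed (Jan 13, 2002), the first office action issues (Dec 25, 2001); the later is Jan 13, 2002.
The notice of allowance issues: Jan 13, 2002 + 17 days = Jan 30, 2002.

Jan 30, 2002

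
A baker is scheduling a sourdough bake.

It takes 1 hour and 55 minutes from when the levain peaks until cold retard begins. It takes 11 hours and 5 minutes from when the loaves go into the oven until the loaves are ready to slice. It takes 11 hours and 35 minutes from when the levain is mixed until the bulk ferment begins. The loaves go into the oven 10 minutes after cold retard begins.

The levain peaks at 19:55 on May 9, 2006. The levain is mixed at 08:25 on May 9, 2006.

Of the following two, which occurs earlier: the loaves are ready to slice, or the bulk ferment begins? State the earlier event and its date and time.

The bulk ferment begins — 20:00 on May 9, 2006

The levain peaks: 19:55 May 9, 2006.
Cold retard begins: 19:55 May 9, 2006 + 1h55m = 21:50 May 9, 2006.
The loaves go into the oven: 21:50 May 9, 2006 + 10m = 22:00 May 9, 2006.
The loaves are ready to slice: 22:00 May 9, 2006 + 11h05m = 09:05 May 10, 2006.
The levain is mixed: 08:25 May 9, 2006.
The bulk ferment begins: 08:25 May 9, 2006 + 11h35m = 20:00 May 9, 2006.
Comparing: the loaves are ready to slice at 09:05 May 10, 2006 vs the bulk ferment begins at 20:00 May 9, 2006. Earlier: the bulk ferment begins.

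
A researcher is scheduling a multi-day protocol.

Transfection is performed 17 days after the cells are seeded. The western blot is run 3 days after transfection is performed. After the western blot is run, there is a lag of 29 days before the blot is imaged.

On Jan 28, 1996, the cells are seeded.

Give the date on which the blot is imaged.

The cells are seeded: Jan 28, 1996.
Transfection is performed: Jan 28, 1996 + 17 days = Feb 14, 1996.
The western blot is run: Feb 14, 1996 + 3 days = Feb 17, 1996.
The blot is imaged: Feb 17, 1996 + 29 days = Mar 17, 1996.

Mar 17, 1996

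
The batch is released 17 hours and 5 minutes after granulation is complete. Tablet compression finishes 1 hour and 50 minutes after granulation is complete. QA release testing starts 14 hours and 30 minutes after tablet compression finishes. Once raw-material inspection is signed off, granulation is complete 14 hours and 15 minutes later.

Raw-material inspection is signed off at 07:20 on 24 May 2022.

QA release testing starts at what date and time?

Raw-material inspection is signed off: 07:20 May 24, 2022.
Granulation is complete: 07:20 May 24, 2022 + 14h15m = 21:35 May 24, 2022.
Tablet compression finishes: 21:35 May 24, 2022 + 1h50m = 23:25 May 24, 2022.
QA release testing starts: 23:25 May 24, 2022 + 14h30m = 13:55 May 25, 2022.

13:55 on 25 May 2022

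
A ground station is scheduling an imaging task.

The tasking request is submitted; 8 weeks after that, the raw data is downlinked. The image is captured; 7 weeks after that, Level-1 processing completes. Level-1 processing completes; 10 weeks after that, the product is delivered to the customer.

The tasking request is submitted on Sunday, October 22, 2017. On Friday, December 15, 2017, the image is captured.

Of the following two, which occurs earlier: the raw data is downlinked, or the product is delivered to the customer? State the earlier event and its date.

The tasking request is submitted: Oct 22, 2017.
The raw data is downlinked: Oct 22, 2017 + 8 weeks = Dec 17, 2017.
The image is captured: Dec 15, 2017.
Level-1 processing completes: Dec 15, 2017 + 7 weeks = Feb 2, 2018.
The product is delivered to the customer: Feb 2, 2018 + 10 weeks = Apr 13, 2018.
Comparing: the raw data is downlinked on Dec 17, 2017 vs the product is delivered to the customer on Apr 13, 2018. Earlier: the raw data is downlinked.

The raw data is downlinked — Sunday, December 17, 2017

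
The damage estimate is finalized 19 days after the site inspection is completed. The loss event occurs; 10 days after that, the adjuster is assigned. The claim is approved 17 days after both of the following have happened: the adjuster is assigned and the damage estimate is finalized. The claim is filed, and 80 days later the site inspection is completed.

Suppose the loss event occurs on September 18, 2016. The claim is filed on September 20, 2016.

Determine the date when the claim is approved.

The loss event occurs: Sep 18, 2016.
The adjuster is assigned: Sep 18, 2016 + 10 days = Sep 28, 2016.
The claim is filed: Sep 20, 2016.
The site inspection is completed: Sep 20, 2016 + 80 days = Dec 9, 2016.
The damage estimate is finalized: Dec 9, 2016 + 19 days = Dec 28, 2016.
Both prerequisites met — the adjuster is assigned (Sep 28, 2016), the damage estimate is finalized (Dec 28, 2016); the later is Dec 28, 2016.
The claim is approved: Dec 28, 2016 + 17 days = Jan 14, 2017.

January 14, 2017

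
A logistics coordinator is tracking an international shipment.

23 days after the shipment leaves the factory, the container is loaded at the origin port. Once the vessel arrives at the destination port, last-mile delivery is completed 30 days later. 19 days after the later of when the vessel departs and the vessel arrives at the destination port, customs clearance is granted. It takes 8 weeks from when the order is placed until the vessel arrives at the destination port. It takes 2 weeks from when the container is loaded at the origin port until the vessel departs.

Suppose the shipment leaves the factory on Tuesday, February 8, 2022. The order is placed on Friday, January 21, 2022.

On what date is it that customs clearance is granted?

The shipment leaves the factory: Feb 8, 2022.
The container is loaded at the origin port: Feb 8, 2022 + 23 days = Mar 3, 2022.
The vessel departs: Mar 3, 2022 + 2 weeks = Mar 17, 2022.
The order is placed: Jan 21, 2022.
The vessel arrives at the destination port: Jan 21, 2022 + 8 weeks = Mar 18, 2022.
Both prerequisites met — the vessel departs (Mar 17, 2022), the vessel arrives at the destination port (Mar 18, 2022); the later is Mar 18, 2022.
Customs clearance is granted: Mar 18, 2022 + 19 days = Apr 6, 2022.

Wednesday, April 6, 2022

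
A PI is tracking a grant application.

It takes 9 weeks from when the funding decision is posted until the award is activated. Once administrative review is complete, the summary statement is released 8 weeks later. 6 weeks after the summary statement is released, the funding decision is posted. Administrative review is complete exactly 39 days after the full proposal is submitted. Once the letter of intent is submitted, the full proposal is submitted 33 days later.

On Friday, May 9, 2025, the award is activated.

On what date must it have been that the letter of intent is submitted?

The award is activated: May 9, 2025.
The funding decision is posted: May 9, 2025 − 9 weeks = Mar 7, 2025.
The summary statement is released: Mar 7, 2025 − 6 weeks = Jan 24, 2025.
Administrative review is complete: Jan 24, 2025 − 8 weeks = Nov 29, 2024.
The full proposal is submitted: Nov 29, 2024 − 39 days = Oct 21, 2024.
The letter of intent is submitted: Oct 21, 2024 − 33 days = Sep 18, 2024.

Wednesday, September 18, 2024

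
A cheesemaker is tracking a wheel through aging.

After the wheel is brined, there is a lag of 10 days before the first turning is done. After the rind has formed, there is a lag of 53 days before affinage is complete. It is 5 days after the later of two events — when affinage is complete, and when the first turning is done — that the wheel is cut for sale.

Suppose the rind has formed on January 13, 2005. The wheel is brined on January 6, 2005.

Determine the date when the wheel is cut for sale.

March 12, 2005

The rind has formed: Jan 13, 2005.
Affinage is complete: Jan 13, 2005 + 53 days = Mar 7, 2005.
The wheel is brined: Jan 6, 2005.
The first turning is done: Jan 6, 2005 + 10 days = Jan 16, 2005.
Both prerequisites met — affinage is complete (Mar 7, 2005), the first turning is done (Jan 16, 2005); the later is Mar 7, 2005.
The wheel is cut for sale: Mar 7, 2005 + 5 days = Mar 12, 2005.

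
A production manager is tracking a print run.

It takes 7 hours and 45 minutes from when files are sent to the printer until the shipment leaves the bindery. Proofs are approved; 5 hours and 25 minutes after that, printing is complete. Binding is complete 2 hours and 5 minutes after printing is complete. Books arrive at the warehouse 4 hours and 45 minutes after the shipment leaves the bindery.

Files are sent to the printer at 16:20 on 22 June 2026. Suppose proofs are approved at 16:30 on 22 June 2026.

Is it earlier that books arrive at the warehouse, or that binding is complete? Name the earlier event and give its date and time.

Binding is complete — 00:00 on 23 June 2026

Files are sent to the printer: 16:20 Jun 22, 2026.
The shipment leaves the bindery: 16:20 Jun 22, 2026 + 7h45m = 00:05 Jun 23, 2026.
Books arrive at the warehouse: 00:05 Jun 23, 2026 + 4h45m = 04:50 Jun 23, 2026.
Proofs are approved: 16:30 Jun 22, 2026.
Printing is complete: 16:30 Jun 22, 2026 + 5h25m = 21:55 Jun 22, 2026.
Binding is complete: 21:55 Jun 22, 2026 + 2h05m = 00:00 Jun 23, 2026.
Comparing: books arrive at the warehouse at 04:50 Jun 23, 2026 vs binding is complete at 00:00 Jun 23, 2026. Earlier: binding is complete.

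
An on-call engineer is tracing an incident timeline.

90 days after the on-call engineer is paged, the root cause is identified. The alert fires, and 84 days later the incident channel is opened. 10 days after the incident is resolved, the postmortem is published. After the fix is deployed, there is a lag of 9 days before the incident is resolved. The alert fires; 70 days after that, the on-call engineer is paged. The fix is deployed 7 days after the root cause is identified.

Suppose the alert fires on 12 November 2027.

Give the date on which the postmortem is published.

16 May 2028

The alert fires: Nov 12, 2027.
The on-call engineer is paged: Nov 12, 2027 + 70 days = Jan 21, 2028.
The root cause is identified: Jan 21, 2028 + 90 days = Apr 20, 2028.
The fix is deployed: Apr 20, 2028 + 7 days = Apr 27, 2028.
The incident is resolved: Apr 27, 2028 + 9 days = May 6, 2028.
The postmortem is published: May 6, 2028 + 10 days = May 16, 2028.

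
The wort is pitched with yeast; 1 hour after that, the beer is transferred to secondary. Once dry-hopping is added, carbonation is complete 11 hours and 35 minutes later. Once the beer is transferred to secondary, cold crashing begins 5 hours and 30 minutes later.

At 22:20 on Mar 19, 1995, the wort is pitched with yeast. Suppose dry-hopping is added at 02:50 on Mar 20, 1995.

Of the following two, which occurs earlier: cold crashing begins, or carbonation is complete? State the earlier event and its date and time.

Cold crashing begins — 04:50 on Mar 20, 1995

The wort is pitched with yeast: 22:20 Mar 19, 1995.
The beer is transferred to secondary: 22:20 Mar 19, 1995 + 1h = 23:20 Mar 19, 1995.
Cold crashing begins: 23:20 Mar 19, 1995 + 5h30m = 04:50 Mar 20, 1995.
Dry-hopping is added: 02:50 Mar 20, 1995.
Carbonation is complete: 02:50 Mar 20, 1995 + 11h35m = 14:25 Mar 20, 1995.
Comparing: cold crashing begins at 04:50 Mar 20, 1995 vs carbonation is complete at 14:25 Mar 20, 1995. Earlier: cold crashing begins.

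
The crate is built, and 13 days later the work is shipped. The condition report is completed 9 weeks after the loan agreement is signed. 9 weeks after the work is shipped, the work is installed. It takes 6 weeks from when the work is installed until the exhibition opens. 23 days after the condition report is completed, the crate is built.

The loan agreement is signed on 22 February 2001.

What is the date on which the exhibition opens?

The loan agreement is signed: Feb 22, 2001.
The condition report is completed: Feb 22, 2001 + 9 weeks = Apr 26, 2001.
The crate is built: Apr 26, 2001 + 23 days = May 19, 2001.
The work is shipped: May 19, 2001 + 13 days = Jun 1, 2001.
The work is installed: Jun 1, 2001 + 9 weeks = Aug 3, 2001.
The exhibition opens: Aug 3, 2001 + 6 weeks = Sep 14, 2001.

14 September 2001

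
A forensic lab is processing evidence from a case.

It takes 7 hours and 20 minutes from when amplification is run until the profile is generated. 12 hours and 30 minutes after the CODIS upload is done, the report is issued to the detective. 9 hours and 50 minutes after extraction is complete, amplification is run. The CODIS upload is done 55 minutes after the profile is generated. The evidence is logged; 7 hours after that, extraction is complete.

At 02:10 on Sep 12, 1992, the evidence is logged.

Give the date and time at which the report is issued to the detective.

15:45 on Sep 13, 1992

The evidence is logged: 02:10 Sep 12, 1992.
Extraction is complete: 02:10 Sep 12, 1992 + 7h = 09:10 Sep 12, 1992.
Amplification is run: 09:10 Sep 12, 1992 + 9h50m = 19:00 Sep 12, 1992.
The profile is generated: 19:00 Sep 12, 1992 + 7h20m = 02:20 Sep 13, 1992.
The CODIS upload is done: 02:20 Sep 13, 1992 + 55m = 03:15 Sep 13, 1992.
The report is issued to the detective: 03:15 Sep 13, 1992 + 12h30m = 15:45 Sep 13, 1992.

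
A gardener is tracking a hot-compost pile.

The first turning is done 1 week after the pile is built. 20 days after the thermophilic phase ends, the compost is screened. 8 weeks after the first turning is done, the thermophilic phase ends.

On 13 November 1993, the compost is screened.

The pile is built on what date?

22 August 1993

The compost is screened: Nov 13, 1993.
The thermophilic phase ends: Nov 13, 1993 − 20 days = Oct 24, 1993.
The first turning is done: Oct 24, 1993 − 8 weeks = Aug 29, 1993.
The pile is built: Aug 29, 1993 − 1 week = Aug 22, 1993.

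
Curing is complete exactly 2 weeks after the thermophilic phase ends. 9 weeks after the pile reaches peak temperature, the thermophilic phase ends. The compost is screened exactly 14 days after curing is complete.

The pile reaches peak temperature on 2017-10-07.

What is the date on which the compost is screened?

The pile reaches peak temperature: Oct 7, 2017.
The thermophilic phase ends: Oct 7, 2017 + 9 weeks = Dec 9, 2017.
Curing is complete: Dec 9, 2017 + 2 weeks = Dec 23, 2017.
The compost is screened: Dec 23, 2017 + 14 days = Jan 6, 2018.

2018-01-06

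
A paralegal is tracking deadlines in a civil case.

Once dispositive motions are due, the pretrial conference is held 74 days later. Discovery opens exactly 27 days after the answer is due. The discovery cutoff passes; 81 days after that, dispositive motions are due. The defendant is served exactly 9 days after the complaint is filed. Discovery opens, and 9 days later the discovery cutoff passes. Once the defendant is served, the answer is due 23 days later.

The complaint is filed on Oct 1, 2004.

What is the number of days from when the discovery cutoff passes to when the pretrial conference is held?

155 days

Causal path: the discovery cutoff passes → dispositive motions are due → the pretrial conference is held.
Total delay along the path: 81 + 74 = 155 days.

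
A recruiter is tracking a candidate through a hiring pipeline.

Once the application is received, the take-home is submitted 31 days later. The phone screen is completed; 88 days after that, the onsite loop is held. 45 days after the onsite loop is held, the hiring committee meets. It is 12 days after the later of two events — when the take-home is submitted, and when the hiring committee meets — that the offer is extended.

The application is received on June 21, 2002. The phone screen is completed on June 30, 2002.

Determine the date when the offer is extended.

November 22, 2002

The application is received: Jun 21, 2002.
The take-home is submitted: Jun 21, 2002 + 31 days = Jul 22, 2002.
The phone screen is completed: Jun 30, 2002.
The onsite loop is held: Jun 30, 2002 + 88 days = Sep 26, 2002.
The hiring committee meets: Sep 26, 2002 + 45 days = Nov 10, 2002.
Both prerequisites met — the take-home is submitted (Jul 22, 2002), the hiring committee meets (Nov 10, 2002); the later is Nov 10, 2002.
The offer is extended: Nov 10, 2002 + 12 days = Nov 22, 2002.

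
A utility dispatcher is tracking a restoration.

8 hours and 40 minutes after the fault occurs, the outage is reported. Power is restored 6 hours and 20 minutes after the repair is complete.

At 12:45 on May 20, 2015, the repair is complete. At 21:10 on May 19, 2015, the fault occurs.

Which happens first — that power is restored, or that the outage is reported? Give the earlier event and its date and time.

The repair is complete: 12:45 May 20, 2015.
Power is restored: 12:45 May 20, 2015 + 6h20m = 19:05 May 20, 2015.
The fault occurs: 21:10 May 19, 2015.
The outage is reported: 21:10 May 19, 2015 + 8h40m = 05:50 May 20, 2015.
Comparing: power is restored at 19:05 May 20, 2015 vs the outage is reported at 05:50 May 20, 2015. Earlier: the outage is reported.

The outage is reported — 05:50 on May 20, 2015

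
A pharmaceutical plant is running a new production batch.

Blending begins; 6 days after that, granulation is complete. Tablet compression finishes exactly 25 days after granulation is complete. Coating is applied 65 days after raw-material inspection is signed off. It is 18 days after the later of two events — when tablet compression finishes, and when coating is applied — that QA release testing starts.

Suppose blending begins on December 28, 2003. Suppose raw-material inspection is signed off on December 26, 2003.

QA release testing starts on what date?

March 18, 2004

Blending begins: Dec 28, 2003.
Granulation is complete: Dec 28, 2003 + 6 days = Jan 3, 2004.
Tablet compression finishes: Jan 3, 2004 + 25 days = Jan 28, 2004.
Raw-material inspection is signed off: Dec 26, 2003.
Coating is applied: Dec 26, 2003 + 65 days = Feb 29, 2004.
Both prerequisites met — tablet compression finishes (Jan 28, 2004), coating is applied (Feb 29, 2004); the later is Feb 29, 2004.
QA release testing starts: Feb 29, 2004 + 18 days = Mar 18, 2004.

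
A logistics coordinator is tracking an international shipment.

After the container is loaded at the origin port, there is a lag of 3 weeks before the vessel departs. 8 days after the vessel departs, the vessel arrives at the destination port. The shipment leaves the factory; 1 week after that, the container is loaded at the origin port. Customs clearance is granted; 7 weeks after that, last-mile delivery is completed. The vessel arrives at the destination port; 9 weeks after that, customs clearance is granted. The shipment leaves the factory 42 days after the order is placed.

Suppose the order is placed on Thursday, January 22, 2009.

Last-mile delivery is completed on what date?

Friday, July 31, 2009

The order is placed: Jan 22, 2009.
The shipment leaves the factory: Jan 22, 2009 + 42 days = Mar 5, 2009.
The container is loaded at the origin port: Mar 5, 2009 + 1 week = Mar 12, 2009.
The vessel departs: Mar 12, 2009 + 3 weeks = Apr 2, 2009.
The vessel arrives at the destination port: Apr 2, 2009 + 8 days = Apr 10, 2009.
Customs clearance is granted: Apr 10, 2009 + 9 weeks = Jun 12, 2009.
Last-mile delivery is completed: Jun 12, 2009 + 7 weeks = Jul 31, 2009.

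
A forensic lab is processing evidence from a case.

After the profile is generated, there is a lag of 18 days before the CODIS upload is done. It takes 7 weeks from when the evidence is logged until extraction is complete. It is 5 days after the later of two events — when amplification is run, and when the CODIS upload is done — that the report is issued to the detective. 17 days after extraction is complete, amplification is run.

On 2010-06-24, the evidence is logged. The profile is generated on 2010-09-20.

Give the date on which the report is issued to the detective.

The evidence is logged: Jun 24, 2010.
Extraction is complete: Jun 24, 2010 + 7 weeks = Aug 12, 2010.
Amplification is run: Aug 12, 2010 + 17 days = Aug 29, 2010.
The profile is generated: Sep 20, 2010.
The CODIS upload is done: Sep 20, 2010 + 18 days = Oct 8, 2010.
Both prerequisites met — amplification is run (Aug 29, 2010), the CODIS upload is done (Oct 8, 2010); the later is Oct 8, 2010.
The report is issued to the detective: Oct 8, 2010 + 5 days = Oct 13, 2010.

2010-10-13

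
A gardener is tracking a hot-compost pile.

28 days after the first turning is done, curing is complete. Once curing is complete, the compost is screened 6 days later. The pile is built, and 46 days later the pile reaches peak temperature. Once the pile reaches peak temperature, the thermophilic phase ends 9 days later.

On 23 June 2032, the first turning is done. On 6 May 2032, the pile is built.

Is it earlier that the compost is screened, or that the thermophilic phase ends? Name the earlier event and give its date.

The first turning is done: Jun 23, 2032.
Curing is complete: Jun 23, 2032 + 28 days = Jul 21, 2032.
The compost is screened: Jul 21, 2032 + 6 days = Jul 27, 2032.
The pile is built: May 6, 2032.
The pile reaches peak temperature: May 6, 2032 + 46 days = Jun 21, 2032.
The thermophilic phase ends: Jun 21, 2032 + 9 days = Jun 30, 2032.
Comparing: the compost is screened on Jul 27, 2032 vs the thermophilic phase ends on Jun 30, 2032. Earlier: the thermophilic phase ends.

The thermophilic phase ends — 30 June 2032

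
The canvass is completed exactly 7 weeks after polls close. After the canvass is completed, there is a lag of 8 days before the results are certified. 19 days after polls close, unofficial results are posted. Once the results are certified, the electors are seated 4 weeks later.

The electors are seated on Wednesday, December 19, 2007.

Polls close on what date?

The electors are seated: Dec 19, 2007.
The results are certified: Dec 19, 2007 − 4 weeks = Nov 21, 2007.
The canvass is completed: Nov 21, 2007 − 8 days = Nov 13, 2007.
Polls close: Nov 13, 2007 − 7 weeks = Sep 25, 2007.

Tuesday, September 25, 2007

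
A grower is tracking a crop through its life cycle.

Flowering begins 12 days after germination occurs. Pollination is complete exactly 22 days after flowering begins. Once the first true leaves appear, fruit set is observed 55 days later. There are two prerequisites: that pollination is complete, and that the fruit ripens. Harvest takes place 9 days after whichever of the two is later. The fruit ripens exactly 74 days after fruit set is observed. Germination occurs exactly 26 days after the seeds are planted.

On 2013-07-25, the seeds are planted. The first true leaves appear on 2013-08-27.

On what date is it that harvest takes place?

2014-01-12

The seeds are planted: Jul 25, 2013.
Germination occurs: Jul 25, 2013 + 26 days = Aug 20, 2013.
Flowering begins: Aug 20, 2013 + 12 days = Sep 1, 2013.
Pollination is complete: Sep 1, 2013 + 22 days = Sep 23, 2013.
The first true leaves appear: Aug 27, 2013.
Fruit set is observed: Aug 27, 2013 + 55 days = Oct 21, 2013.
The fruit ripens: Oct 21, 2013 + 74 days = Jan 3, 2014.
Both prerequisites met — pollination is complete (Sep 23, 2013), the fruit ripens (Jan 3, 2014); the later is Jan 3, 2014.
Harvest takes place: Jan 3, 2014 + 9 days = Jan 12, 2014.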